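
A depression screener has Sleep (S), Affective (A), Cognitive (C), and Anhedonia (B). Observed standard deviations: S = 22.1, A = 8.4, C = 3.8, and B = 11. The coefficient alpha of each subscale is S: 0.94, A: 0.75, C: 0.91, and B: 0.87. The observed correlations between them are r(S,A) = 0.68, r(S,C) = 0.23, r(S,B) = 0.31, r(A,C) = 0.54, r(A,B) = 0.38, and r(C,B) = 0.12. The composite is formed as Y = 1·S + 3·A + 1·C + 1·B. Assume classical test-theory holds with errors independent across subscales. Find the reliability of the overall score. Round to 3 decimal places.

0.919

Var(Y) = 22.1² + 3²·8.4² + 3.8² + 11² + 2·[3·22.1·8.4·0.68 + 22.1·3.8·0.23 + 22.1·11·0.31 + 3·8.4·3.8·0.54 + 3·8.4·11·0.38 + 3.8·11·0.12] = 1258.89 + 1270.89 = 2529.78.
With uncorrelated errors the cross-covariances are all true-score covariance, so they carry over unchanged; only the diagonal terms shrink to ρᵢσᵢ².
True-score variance = [22.1²·0.94 + 3²·8.4²·0.75 + 3.8²·0.91 + 11²·0.87] + 1270.89 = 1053.8 + 1270.89 = 2324.68.
Reliability = 2324.68 / 2529.78 = 0.919.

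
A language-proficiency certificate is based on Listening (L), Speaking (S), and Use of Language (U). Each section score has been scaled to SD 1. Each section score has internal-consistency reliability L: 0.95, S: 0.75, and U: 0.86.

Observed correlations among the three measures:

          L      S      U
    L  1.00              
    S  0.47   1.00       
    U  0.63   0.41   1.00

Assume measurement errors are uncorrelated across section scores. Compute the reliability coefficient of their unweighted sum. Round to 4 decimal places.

Var(L+S+U) = 3 + 2·[0.47 + 0.63 + 0.41] = 3 + 3.02 = 6.02.
Under uncorrelated errors the observed covariances equal the true-score covariances, so only the own-variance terms attenuate.
True-score variance = [0.95 + 0.75 + 0.86] + 3.02 = 2.56 + 3.02 = 5.58.
Reliability = 5.58 / 6.02 = 0.9269.

0.9269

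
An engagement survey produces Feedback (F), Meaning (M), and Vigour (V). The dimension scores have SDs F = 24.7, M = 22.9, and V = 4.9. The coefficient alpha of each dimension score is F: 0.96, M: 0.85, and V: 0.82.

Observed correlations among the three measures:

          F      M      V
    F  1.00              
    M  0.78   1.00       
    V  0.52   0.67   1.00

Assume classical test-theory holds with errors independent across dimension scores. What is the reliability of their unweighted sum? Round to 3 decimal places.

0.954

Var(F+M+V) = 24.7² + 22.9² + 4.9² + 2·[24.7·22.9·0.78 + 24.7·4.9·0.52 + 22.9·4.9·0.67] = 1158.51 + 1158.62 = 2317.13.
With uncorrelated errors the cross-covariances are all true-score covariance, so they carry over unchanged; only the diagonal terms shrink to ρᵢσᵢ².
True-score variance = [24.7²·0.96 + 22.9²·0.85 + 4.9²·0.82] + 1158.62 = 1051.12 + 1158.62 = 2209.74.
Reliability = 2209.74 / 2317.13 = 0.954.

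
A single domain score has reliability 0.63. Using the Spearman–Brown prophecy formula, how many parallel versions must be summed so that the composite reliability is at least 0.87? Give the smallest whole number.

4

k ≥ ρ*(1−ρ₁)/(ρ₁(1−ρ*)) = 0.87·0.37 / (0.63·0.13) = 3.930.
Smallest integer k = 4.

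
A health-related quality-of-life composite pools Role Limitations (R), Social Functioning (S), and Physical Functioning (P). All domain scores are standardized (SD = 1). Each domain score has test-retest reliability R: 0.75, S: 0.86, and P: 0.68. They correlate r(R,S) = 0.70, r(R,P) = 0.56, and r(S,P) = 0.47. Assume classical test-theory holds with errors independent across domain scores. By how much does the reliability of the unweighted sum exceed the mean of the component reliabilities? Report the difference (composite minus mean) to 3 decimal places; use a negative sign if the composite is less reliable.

0.127

Var(sum) = 3 + 3.46 = 6.46; true-score variance = 2.29 + 3.46 = 5.75; composite reliability = 0.8901.
Mean component reliability = 0.7633.
Difference = 0.8901 − 0.7633 = 0.127.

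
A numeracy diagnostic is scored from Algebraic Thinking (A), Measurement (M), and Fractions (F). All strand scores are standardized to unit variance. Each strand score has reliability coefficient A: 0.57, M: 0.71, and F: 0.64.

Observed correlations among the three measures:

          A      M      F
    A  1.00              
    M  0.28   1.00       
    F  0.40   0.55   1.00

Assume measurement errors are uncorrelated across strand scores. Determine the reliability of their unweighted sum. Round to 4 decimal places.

Var(A+M+F) = 3 + 2·[0.28 + 0.40 + 0.55] = 3 + 2.46 = 5.46.
With uncorrelated errors the cross-covariances are all true-score covariance, so they carry over unchanged; only the diagonal terms shrink to ρᵢσᵢ².
True-score variance = [0.57 + 0.71 + 0.64] + 2.46 = 1.92 + 2.46 = 4.38.
Reliability = 4.38 / 5.46 = 0.8022.

0.8022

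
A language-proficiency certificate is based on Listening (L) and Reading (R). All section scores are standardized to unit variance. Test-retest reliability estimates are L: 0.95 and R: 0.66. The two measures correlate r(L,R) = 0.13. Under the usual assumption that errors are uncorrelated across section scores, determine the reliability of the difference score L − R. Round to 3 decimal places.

0.776

Var(L−R) = 1 + 1 − 2·0.13 = 2 − 0.26 = 1.74.
Because errors are independent across components, Cov(Tᵢ,Tⱼ) = Cov(Xᵢ,Xⱼ); the off-diagonal part of the true-score variance is the same as above.
True-score variance = [0.95 + 0.66] − 0.26 = 1.61 − 0.26 = 1.35.
Reliability = 1.35 / 1.74 = 0.776.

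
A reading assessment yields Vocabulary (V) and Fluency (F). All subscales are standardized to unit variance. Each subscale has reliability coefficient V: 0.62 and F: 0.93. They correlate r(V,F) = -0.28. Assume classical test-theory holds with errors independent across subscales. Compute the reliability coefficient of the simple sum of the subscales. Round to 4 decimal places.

0.6875

Var(V+F) = 2 + 2·[(-0.28)] = 2 − 0.56 = 1.44.
Because errors are independent across components, Cov(Tᵢ,Tⱼ) = Cov(Xᵢ,Xⱼ); the off-diagonal part of the true-score variance is the same as above.
True-score variance = [0.62 + 0.93] − 0.56 = 1.55 − 0.56 = 0.99.
Reliability = 0.99 / 1.44 = 0.6875.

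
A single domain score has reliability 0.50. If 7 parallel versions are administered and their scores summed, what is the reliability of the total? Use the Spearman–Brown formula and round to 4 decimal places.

0.8750

ρ_k = kρ / (1 + (k−1)ρ) = 7·0.50 / (1 + 6·0.50) = 3.500 / 4.000 = 0.8750.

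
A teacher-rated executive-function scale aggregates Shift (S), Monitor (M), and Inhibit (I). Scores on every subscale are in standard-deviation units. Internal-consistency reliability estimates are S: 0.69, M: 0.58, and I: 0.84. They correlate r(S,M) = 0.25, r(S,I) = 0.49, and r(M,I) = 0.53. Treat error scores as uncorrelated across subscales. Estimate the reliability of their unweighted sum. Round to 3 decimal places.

Var(S+M+I) = 3 + 2·[0.25 + 0.49 + 0.53] = 3 + 2.54 = 5.54.
Because errors are independent across components, Cov(Tᵢ,Tⱼ) = Cov(Xᵢ,Xⱼ); the off-diagonal part of the true-score variance is the same as above.
True-score variance = [0.69 + 0.58 + 0.84] + 2.54 = 2.11 + 2.54 = 4.65.
Reliability = 4.65 / 5.54 = 0.839.

0.839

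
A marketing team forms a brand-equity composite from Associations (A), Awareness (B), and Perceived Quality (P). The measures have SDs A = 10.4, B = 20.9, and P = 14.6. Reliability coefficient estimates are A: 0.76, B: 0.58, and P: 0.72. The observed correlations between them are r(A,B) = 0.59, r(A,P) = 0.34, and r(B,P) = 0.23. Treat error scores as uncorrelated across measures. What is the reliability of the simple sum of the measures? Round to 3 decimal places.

0.786

Var(A+B+P) = 10.4² + 20.9² + 14.6² + 2·[10.4·20.9·0.59 + 10.4·14.6·0.34 + 20.9·14.6·0.23] = 758.13 + 500.1 = 1258.23.
Under uncorrelated errors the observed covariances equal the true-score covariances, so only the own-variance terms attenuate.
True-score variance = [10.4²·0.76 + 20.9²·0.58 + 14.6²·0.72] + 500.1 = 489.027 + 500.1 = 989.127.
Reliability = 989.127 / 1258.23 = 0.786.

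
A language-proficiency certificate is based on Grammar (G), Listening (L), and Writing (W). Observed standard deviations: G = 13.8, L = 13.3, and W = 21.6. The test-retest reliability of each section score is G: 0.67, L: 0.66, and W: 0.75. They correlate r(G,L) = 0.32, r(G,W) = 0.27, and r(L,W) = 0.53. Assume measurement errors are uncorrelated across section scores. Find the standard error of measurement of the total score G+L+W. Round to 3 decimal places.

Var(total) = 833.89 + 582.946 = 1416.84.
True-score variance = 594.262 + 582.946 = 1177.21, so reliability = 0.8309.
Error variance = 1416.84 − 1177.21 = 239.628; SEM = √239.628 = 15.480.

15.480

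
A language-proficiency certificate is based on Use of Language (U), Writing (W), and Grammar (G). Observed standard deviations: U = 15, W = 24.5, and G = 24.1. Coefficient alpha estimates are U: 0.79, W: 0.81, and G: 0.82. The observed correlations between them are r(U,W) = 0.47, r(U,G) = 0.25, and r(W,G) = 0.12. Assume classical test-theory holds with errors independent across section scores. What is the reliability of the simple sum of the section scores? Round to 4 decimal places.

Var(U+W+G) = 15² + 24.5² + 24.1² + 2·[15·24.5·0.47 + 15·24.1·0.25 + 24.5·24.1·0.12] = 1406.06 + 667.908 = 2073.97.
With uncorrelated errors the cross-covariances are all true-score covariance, so they carry over unchanged; only the diagonal terms shrink to ρᵢσᵢ².
True-score variance = [15²·0.79 + 24.5²·0.81 + 24.1²·0.82] + 667.908 = 1140.22 + 667.908 = 1808.12.
Reliability = 1808.12 / 2073.97 = 0.8718.

0.8718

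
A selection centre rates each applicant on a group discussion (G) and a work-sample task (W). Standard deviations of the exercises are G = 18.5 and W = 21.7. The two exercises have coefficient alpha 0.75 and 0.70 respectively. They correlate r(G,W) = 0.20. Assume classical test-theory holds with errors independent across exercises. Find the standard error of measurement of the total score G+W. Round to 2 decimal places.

15.06

Var(total) = 813.14 + 160.58 = 973.72.
True-score variance = 586.311 + 160.58 = 746.891, so reliability = 0.7670.
Error variance = 973.72 − 746.891 = 226.829; SEM = √226.829 = 15.06.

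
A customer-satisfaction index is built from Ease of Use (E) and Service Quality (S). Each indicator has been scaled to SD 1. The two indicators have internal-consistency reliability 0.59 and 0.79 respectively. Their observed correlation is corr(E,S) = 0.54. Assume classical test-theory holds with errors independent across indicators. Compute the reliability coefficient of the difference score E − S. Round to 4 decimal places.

Var(E−S) = 1 + 1 − 2·0.54 = 2 − 1.08 = 0.92.
Because errors are independent across components, Cov(Tᵢ,Tⱼ) = Cov(Xᵢ,Xⱼ); the off-diagonal part of the true-score variance is the same as above.
True-score variance = [0.59 + 0.79] − 1.08 = 1.38 − 1.08 = 0.3.
Reliability = 0.3 / 0.92 = 0.3261.

0.3261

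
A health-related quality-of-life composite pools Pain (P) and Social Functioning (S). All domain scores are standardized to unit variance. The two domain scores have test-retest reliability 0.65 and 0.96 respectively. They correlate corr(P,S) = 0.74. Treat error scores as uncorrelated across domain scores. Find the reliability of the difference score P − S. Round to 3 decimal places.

Var(P−S) = 1 + 1 − 2·0.74 = 2 − 1.48 = 0.52.
Under uncorrelated errors the observed covariances equal the true-score covariances, so only the own-variance terms attenuate.
True-score variance = [0.65 + 0.96] − 1.48 = 1.61 − 1.48 = 0.13.
Reliability = 0.13 / 0.52 = 0.250.

0.250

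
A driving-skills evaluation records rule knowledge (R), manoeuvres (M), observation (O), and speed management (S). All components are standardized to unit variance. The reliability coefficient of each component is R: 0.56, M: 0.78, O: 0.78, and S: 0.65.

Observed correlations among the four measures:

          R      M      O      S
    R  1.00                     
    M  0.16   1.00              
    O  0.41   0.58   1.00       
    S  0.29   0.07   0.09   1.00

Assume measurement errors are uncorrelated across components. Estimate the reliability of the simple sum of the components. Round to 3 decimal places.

Var(R+M+O+S) = 4 + 2·[0.16 + 0.41 + 0.29 + 0.58 + 0.07 + 0.09] = 4 + 3.2 = 7.2.
Because errors are independent across components, Cov(Tᵢ,Tⱼ) = Cov(Xᵢ,Xⱼ); the off-diagonal part of the true-score variance is the same as above.
True-score variance = [0.56 + 0.78 + 0.78 + 0.65] + 3.2 = 2.77 + 3.2 = 5.97.
Reliability = 5.97 / 7.2 = 0.829.

0.829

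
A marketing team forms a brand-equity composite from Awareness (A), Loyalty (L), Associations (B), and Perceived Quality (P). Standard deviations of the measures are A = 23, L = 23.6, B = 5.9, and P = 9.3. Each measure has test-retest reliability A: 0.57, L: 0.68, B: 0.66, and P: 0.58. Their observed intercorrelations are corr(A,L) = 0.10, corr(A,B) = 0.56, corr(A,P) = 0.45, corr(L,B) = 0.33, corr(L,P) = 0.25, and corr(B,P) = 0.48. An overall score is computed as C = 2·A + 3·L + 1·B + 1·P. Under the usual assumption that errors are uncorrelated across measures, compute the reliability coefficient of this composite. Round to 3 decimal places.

0.723

Var(C) = 2²·23² + 3²·23.6² + 5.9² + 9.3² + 2·[6·23·23.6·0.10 + 2·23·5.9·0.56 + 2·23·9.3·0.45 + 3·23.6·5.9·0.33 + 3·23.6·9.3·0.25 + 5.9·9.3·0.48] = 7249.94 + 1997.94 = 9247.88.
Because errors are independent across components, Cov(Tᵢ,Tⱼ) = Cov(Xᵢ,Xⱼ); the off-diagonal part of the true-score variance is the same as above.
True-score variance = [2²·23²·0.57 + 3²·23.6²·0.68 + 5.9²·0.66 + 9.3²·0.58] + 1997.94 = 4687.85 + 1997.94 = 6685.79.
Reliability = 6685.79 / 9247.88 = 0.723.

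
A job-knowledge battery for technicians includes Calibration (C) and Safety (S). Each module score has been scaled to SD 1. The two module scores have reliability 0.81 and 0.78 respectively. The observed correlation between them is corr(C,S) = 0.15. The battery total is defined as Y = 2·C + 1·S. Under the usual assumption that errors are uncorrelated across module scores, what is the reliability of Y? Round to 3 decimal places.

Var(Y) = 2² + 1 + 2·[2·0.15] = 5 + 0.6 = 5.6.
Because errors are independent across components, Cov(Tᵢ,Tⱼ) = Cov(Xᵢ,Xⱼ); the off-diagonal part of the true-score variance is the same as above.
True-score variance = [2²·0.81 + 0.78] + 0.6 = 4.02 + 0.6 = 4.62.
Reliability = 4.62 / 5.6 = 0.825.

0.825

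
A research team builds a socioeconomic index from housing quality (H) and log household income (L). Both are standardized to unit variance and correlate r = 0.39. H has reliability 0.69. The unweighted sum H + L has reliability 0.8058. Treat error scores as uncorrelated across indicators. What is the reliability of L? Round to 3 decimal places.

0.770

Var(H+L) = 2 + 2·0.39 = 2.780.
True-score variance = ρ_H + ρ_L + 2·0.39, so 0.8058 = (0.69 + ρ_L + 0.78) / 2.780.
ρ_L = 0.8058·2.780 − 0.69 − 0.78 = 0.770.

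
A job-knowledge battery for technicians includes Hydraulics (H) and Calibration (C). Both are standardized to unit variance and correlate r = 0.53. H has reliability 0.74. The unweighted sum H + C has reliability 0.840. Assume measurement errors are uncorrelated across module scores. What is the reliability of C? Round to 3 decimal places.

0.770

Var(H+C) = 2 + 2·0.53 = 3.060.
True-score variance = ρ_H + ρ_C + 2·0.53, so 0.840 = (0.74 + ρ_C + 1.06) / 3.060.
ρ_C = 0.840·3.060 − 0.74 − 1.06 = 0.770.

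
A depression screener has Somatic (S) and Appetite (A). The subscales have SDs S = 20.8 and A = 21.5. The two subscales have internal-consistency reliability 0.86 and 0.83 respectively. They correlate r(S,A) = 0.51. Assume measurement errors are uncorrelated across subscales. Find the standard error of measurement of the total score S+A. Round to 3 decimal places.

11.796

Var(total) = 894.89 + 456.144 = 1351.03.
True-score variance = 755.738 + 456.144 = 1211.88, so reliability = 0.8970.
Error variance = 1351.03 − 1211.88 = 139.152; SEM = √139.152 = 11.796.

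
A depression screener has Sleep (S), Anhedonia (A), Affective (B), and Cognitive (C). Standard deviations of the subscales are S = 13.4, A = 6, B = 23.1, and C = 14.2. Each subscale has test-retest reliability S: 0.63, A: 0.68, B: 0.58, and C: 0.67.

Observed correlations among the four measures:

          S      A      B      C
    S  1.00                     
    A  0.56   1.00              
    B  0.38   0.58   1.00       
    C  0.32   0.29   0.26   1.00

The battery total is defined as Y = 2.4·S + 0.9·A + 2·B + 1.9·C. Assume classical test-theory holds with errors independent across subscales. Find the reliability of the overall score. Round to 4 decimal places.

0.7761

Var(Y) = 2.4²·13.4² + 0.9²·6² + 2²·23.1² + 1.9²·14.2² + 2·[2.16·13.4·6·0.56 + 4.8·13.4·23.1·0.38 + 4.56·13.4·14.2·0.32 + 1.8·6·23.1·0.58 + 1.71·6·14.2·0.29 + 3.8·23.1·14.2·0.26] = 3925.79 + 2901.08 = 6826.87.
With uncorrelated errors the cross-covariances are all true-score covariance, so they carry over unchanged; only the diagonal terms shrink to ρᵢσᵢ².
True-score variance = [2.4²·13.4²·0.63 + 0.9²·6²·0.68 + 2²·23.1²·0.58 + 1.9²·14.2²·0.67] + 2901.08 = 2397.1 + 2901.08 = 5298.18.
Reliability = 5298.18 / 6826.87 = 0.7761.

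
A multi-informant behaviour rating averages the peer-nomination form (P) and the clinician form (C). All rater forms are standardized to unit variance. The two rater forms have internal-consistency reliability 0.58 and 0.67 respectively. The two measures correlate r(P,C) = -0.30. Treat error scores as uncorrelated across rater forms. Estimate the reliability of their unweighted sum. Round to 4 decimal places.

0.4643

Var(P+C) = 2 + 2·[(-0.30)] = 2 − 0.6 = 1.4.
Under uncorrelated errors the observed covariances equal the true-score covariances, so only the own-variance terms attenuate.
True-score variance = [0.58 + 0.67] − 0.6 = 1.25 − 0.6 = 0.65.
Reliability = 0.65 / 1.4 = 0.4643.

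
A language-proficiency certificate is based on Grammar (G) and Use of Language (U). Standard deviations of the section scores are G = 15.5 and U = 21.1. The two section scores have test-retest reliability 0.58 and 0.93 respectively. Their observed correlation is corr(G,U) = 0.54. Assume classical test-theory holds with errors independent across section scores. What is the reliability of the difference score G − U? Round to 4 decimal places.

0.6025

Var(G−U) = 15.5² + 21.1² − 2·15.5·21.1·0.54 = 685.46 − 353.214 = 332.246.
Because errors are independent across components, Cov(Tᵢ,Tⱼ) = Cov(Xᵢ,Xⱼ); the off-diagonal part of the true-score variance is the same as above.
True-score variance = [15.5²·0.58 + 21.1²·0.93] − 353.214 = 553.39 − 353.214 = 200.176.
Reliability = 200.176 / 332.246 = 0.6025.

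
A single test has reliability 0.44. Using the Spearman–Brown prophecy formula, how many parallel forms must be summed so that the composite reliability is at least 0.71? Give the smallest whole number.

k ≥ ρ*(1−ρ₁)/(ρ₁(1−ρ*)) = 0.71·0.56 / (0.44·0.29) = 3.116.
Smallest integer k = 4.

4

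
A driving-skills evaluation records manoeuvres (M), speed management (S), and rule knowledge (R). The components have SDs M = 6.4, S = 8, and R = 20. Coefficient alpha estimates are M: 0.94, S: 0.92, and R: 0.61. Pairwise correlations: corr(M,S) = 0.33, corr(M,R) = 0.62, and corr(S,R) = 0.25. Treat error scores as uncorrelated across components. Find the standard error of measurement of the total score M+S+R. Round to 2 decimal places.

Var(total) = 504.96 + 272.512 = 777.472.
True-score variance = 341.382 + 272.512 = 613.894, so reliability = 0.7896.
Error variance = 777.472 − 613.894 = 163.578; SEM = √163.578 = 12.79.

12.79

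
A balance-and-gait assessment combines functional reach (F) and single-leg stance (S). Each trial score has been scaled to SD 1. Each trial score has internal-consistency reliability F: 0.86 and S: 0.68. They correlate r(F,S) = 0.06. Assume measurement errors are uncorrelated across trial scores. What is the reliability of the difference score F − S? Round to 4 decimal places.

Var(F−S) = 1 + 1 − 2·0.06 = 2 − 0.12 = 1.88.
Because errors are independent across components, Cov(Tᵢ,Tⱼ) = Cov(Xᵢ,Xⱼ); the off-diagonal part of the true-score variance is the same as above.
True-score variance = [0.86 + 0.68] − 0.12 = 1.54 − 0.12 = 1.42.
Reliability = 1.42 / 1.88 = 0.7553.

0.7553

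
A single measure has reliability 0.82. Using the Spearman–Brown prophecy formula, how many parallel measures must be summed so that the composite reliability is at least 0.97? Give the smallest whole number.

k ≥ ρ*(1−ρ₁)/(ρ₁(1−ρ*)) = 0.97·0.18 / (0.82·0.03) = 7.098.
Smallest integer k = 8.

8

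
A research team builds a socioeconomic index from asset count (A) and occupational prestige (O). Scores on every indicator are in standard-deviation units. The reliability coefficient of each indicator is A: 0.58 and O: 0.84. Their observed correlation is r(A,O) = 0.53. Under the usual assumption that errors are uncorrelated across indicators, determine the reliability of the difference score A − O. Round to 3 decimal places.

0.383

Var(A−O) = 1 + 1 − 2·0.53 = 2 − 1.06 = 0.94.
Under uncorrelated errors the observed covariances equal the true-score covariances, so only the own-variance terms attenuate.
True-score variance = [0.58 + 0.84] − 1.06 = 1.42 − 1.06 = 0.36.
Reliability = 0.36 / 0.94 = 0.383.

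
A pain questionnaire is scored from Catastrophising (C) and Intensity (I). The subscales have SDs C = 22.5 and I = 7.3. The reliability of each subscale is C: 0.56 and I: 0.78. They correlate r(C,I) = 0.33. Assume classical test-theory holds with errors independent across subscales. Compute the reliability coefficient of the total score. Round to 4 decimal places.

0.6490

Var(C+I) = 22.5² + 7.3² + 2·[22.5·7.3·0.33] = 559.54 + 108.405 = 667.945.
With uncorrelated errors the cross-covariances are all true-score covariance, so they carry over unchanged; only the diagonal terms shrink to ρᵢσᵢ².
True-score variance = [22.5²·0.56 + 7.3²·0.78] + 108.405 = 325.066 + 108.405 = 433.471.
Reliability = 433.471 / 667.945 = 0.6490.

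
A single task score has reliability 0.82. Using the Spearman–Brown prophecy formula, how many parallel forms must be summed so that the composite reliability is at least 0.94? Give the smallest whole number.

4

k ≥ ρ*(1−ρ₁)/(ρ₁(1−ρ*)) = 0.94·0.18 / (0.82·0.06) = 3.439.
Smallest integer k = 4.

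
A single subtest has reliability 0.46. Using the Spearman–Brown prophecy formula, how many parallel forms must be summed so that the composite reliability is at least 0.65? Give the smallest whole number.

k ≥ ρ*(1−ρ₁)/(ρ₁(1−ρ*)) = 0.65·0.54 / (0.46·0.35) = 2.180.
Smallest integer k = 3.

3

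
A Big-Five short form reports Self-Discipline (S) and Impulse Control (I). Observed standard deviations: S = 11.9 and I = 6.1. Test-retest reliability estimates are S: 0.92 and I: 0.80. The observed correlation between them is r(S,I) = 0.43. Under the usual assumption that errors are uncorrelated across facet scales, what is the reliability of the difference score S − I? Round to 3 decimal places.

0.839

Var(S−I) = 11.9² + 6.1² − 2·11.9·6.1·0.43 = 178.82 − 62.4274 = 116.393.
With uncorrelated errors the cross-covariances are all true-score covariance, so they carry over unchanged; only the diagonal terms shrink to ρᵢσᵢ².
True-score variance = [11.9²·0.92 + 6.1²·0.80] − 62.4274 = 160.049 − 62.4274 = 97.6218.
Reliability = 97.6218 / 116.393 = 0.839.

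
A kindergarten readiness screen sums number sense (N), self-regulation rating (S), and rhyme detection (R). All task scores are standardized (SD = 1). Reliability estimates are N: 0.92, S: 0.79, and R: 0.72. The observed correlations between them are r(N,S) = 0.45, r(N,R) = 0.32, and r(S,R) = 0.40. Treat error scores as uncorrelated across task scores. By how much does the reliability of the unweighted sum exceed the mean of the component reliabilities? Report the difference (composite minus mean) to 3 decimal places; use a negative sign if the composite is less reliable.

0.083

Var(sum) = 3 + 2.34 = 5.34; true-score variance = 2.43 + 2.34 = 4.77; composite reliability = 0.8933.
Mean component reliability = 0.8100.
Difference = 0.8933 − 0.8100 = 0.083.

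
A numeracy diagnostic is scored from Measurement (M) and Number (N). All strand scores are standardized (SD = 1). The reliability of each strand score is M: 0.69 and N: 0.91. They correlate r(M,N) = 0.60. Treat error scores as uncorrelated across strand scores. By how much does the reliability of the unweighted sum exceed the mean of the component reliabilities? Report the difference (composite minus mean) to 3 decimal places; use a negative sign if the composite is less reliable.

0.075

Var(sum) = 2 + 1.2 = 3.2; true-score variance = 1.6 + 1.2 = 2.8; composite reliability = 0.8750.
Mean component reliability = 0.8000.
Difference = 0.8750 − 0.8000 = 0.075.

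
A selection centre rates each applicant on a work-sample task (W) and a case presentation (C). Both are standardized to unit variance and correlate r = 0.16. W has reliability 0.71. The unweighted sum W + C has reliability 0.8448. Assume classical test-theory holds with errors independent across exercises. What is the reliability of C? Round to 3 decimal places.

Var(W+C) = 2 + 2·0.16 = 2.320.
True-score variance = ρ_W + ρ_C + 2·0.16, so 0.8448 = (0.71 + ρ_C + 0.32) / 2.320.
ρ_C = 0.8448·2.320 − 0.71 − 0.32 = 0.930.

0.930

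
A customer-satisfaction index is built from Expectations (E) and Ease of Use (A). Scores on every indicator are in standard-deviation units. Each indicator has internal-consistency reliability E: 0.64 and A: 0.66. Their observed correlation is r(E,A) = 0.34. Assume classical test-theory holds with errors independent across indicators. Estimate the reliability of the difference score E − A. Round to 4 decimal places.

0.4697

Var(E−A) = 1 + 1 − 2·0.34 = 2 − 0.68 = 1.32.
With uncorrelated errors the cross-covariances are all true-score covariance, so they carry over unchanged; only the diagonal terms shrink to ρᵢσᵢ².
True-score variance = [0.64 + 0.66] − 0.68 = 1.3 − 0.68 = 0.62.
Reliability = 0.62 / 1.32 = 0.4697.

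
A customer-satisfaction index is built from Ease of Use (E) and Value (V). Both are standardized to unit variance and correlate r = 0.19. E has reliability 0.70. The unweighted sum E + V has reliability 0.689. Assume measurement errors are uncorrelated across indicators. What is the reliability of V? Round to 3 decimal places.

0.560

Var(E+V) = 2 + 2·0.19 = 2.380.
True-score variance = ρ_E + ρ_V + 2·0.19, so 0.689 = (0.70 + ρ_V + 0.38) / 2.380.
ρ_V = 0.689·2.380 − 0.70 − 0.38 = 0.560.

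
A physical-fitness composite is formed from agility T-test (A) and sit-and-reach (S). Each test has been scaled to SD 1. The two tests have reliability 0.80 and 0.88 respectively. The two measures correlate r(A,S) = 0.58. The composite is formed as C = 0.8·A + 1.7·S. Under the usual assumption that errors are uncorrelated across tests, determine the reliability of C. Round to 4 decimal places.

Var(C) = 0.8² + 1.7² + 2·[1.36·0.58] = 3.53 + 1.5776 = 5.1076.
Under uncorrelated errors the observed covariances equal the true-score covariances, so only the own-variance terms attenuate.
True-score variance = [0.8²·0.80 + 1.7²·0.88] + 1.5776 = 3.0552 + 1.5776 = 4.6328.
Reliability = 4.6328 / 5.1076 = 0.9070.

0.9070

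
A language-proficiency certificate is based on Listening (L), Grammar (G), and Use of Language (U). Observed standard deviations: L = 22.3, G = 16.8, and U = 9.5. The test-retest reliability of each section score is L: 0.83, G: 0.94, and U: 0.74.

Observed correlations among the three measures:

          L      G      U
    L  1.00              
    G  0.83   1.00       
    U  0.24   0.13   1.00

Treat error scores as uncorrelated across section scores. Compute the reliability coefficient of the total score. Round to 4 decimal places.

Var(L+G+U) = 22.3² + 16.8² + 9.5² + 2·[22.3·16.8·0.83 + 22.3·9.5·0.24 + 16.8·9.5·0.13] = 869.78 + 765.086 = 1634.87.
Because errors are independent across components, Cov(Tᵢ,Tⱼ) = Cov(Xᵢ,Xⱼ); the off-diagonal part of the true-score variance is the same as above.
True-score variance = [22.3²·0.83 + 16.8²·0.94 + 9.5²·0.74] + 765.086 = 744.841 + 765.086 = 1509.93.
Reliability = 1509.93 / 1634.87 = 0.9236.

0.9236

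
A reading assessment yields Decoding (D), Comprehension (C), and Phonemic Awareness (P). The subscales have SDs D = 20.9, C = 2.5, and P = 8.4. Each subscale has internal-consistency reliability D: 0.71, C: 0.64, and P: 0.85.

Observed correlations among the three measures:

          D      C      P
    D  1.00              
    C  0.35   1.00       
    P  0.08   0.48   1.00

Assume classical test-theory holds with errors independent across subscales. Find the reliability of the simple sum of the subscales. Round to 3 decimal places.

Var(D+C+P) = 20.9² + 2.5² + 8.4² + 2·[20.9·2.5·0.35 + 20.9·8.4·0.08 + 2.5·8.4·0.48] = 513.62 + 84.8246 = 598.445.
Under uncorrelated errors the observed covariances equal the true-score covariances, so only the own-variance terms attenuate.
True-score variance = [20.9²·0.71 + 2.5²·0.64 + 8.4²·0.85] + 84.8246 = 374.111 + 84.8246 = 458.936.
Reliability = 458.936 / 598.445 = 0.767.

0.767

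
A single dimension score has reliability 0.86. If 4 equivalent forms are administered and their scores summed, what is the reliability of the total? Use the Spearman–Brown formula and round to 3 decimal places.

0.961

ρ_k = kρ / (1 + (k−1)ρ) = 4·0.86 / (1 + 3·0.86) = 3.440 / 3.580 = 0.961.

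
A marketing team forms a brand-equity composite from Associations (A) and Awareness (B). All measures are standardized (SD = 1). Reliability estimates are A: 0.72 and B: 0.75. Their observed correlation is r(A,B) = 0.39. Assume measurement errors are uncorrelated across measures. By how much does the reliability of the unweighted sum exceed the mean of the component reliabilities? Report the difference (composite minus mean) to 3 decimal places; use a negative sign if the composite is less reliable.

0.074

Var(sum) = 2 + 0.78 = 2.78; true-score variance = 1.47 + 0.78 = 2.25; composite reliability = 0.8094.
Mean component reliability = 0.7350.
Difference = 0.8094 − 0.7350 = 0.074.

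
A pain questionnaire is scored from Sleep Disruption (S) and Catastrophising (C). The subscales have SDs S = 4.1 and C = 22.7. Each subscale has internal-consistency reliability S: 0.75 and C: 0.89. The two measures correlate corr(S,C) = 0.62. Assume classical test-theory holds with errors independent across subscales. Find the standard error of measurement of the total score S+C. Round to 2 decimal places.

Var(total) = 532.1 + 115.407 = 647.507.
True-score variance = 471.216 + 115.407 = 586.622, so reliability = 0.9060.
Error variance = 647.507 − 586.622 = 60.8844; SEM = √60.8844 = 7.80.

7.80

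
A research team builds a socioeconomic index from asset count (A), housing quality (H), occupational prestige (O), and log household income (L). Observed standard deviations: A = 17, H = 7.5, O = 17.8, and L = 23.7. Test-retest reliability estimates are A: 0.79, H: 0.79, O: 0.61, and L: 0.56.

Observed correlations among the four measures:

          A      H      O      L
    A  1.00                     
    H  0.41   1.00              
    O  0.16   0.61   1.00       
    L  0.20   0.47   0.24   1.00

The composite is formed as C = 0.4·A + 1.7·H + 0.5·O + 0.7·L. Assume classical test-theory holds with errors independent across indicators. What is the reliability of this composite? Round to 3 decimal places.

0.823

Var(C) = 0.4²·17² + 1.7²·7.5² + 0.5²·17.8² + 0.7²·23.7² + 2·[0.68·17·7.5·0.41 + 0.2·17·17.8·0.16 + 0.28·17·23.7·0.20 + 0.85·7.5·17.8·0.61 + 1.19·7.5·23.7·0.47 + 0.35·17.8·23.7·0.24] = 563.241 + 543.728 = 1106.97.
Because errors are independent across components, Cov(Tᵢ,Tⱼ) = Cov(Xᵢ,Xⱼ); the off-diagonal part of the true-score variance is the same as above.
True-score variance = [0.4²·17²·0.79 + 1.7²·7.5²·0.79 + 0.5²·17.8²·0.61 + 0.7²·23.7²·0.56] + 543.728 = 367.4 + 543.728 = 911.128.
Reliability = 911.128 / 1106.97 = 0.823.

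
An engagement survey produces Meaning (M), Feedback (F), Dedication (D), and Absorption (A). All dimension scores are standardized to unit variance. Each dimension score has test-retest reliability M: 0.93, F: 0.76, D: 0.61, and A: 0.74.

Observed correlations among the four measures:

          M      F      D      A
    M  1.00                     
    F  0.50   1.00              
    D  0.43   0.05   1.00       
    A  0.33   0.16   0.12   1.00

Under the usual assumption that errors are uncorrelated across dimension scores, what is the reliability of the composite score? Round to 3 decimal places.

Var(M+F+D+A) = 4 + 2·[0.50 + 0.43 + 0.33 + 0.05 + 0.16 + 0.12] = 4 + 3.18 = 7.18.
With uncorrelated errors the cross-covariances are all true-score covariance, so they carry over unchanged; only the diagonal terms shrink to ρᵢσᵢ².
True-score variance = [0.93 + 0.76 + 0.61 + 0.74] + 3.18 = 3.04 + 3.18 = 6.22.
Reliability = 6.22 / 7.18 = 0.866.

0.866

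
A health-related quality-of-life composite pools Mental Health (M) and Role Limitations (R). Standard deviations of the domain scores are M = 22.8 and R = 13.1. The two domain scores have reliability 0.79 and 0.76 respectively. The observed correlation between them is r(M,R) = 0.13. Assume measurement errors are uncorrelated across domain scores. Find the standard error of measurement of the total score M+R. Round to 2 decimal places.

12.26

Var(total) = 691.45 + 77.6568 = 769.107.
True-score variance = 541.097 + 77.6568 = 618.754, so reliability = 0.8045.
Error variance = 769.107 − 618.754 = 150.353; SEM = √150.353 = 12.26.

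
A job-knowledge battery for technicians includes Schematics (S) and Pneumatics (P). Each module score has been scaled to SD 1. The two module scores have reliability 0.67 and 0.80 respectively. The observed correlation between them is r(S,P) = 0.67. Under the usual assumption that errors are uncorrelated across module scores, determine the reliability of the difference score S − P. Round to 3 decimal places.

Var(S−P) = 1 + 1 − 2·0.67 = 2 − 1.34 = 0.66.
With uncorrelated errors the cross-covariances are all true-score covariance, so they carry over unchanged; only the diagonal terms shrink to ρᵢσᵢ².
True-score variance = [0.67 + 0.80] − 1.34 = 1.47 − 1.34 = 0.13.
Reliability = 0.13 / 0.66 = 0.197.

0.197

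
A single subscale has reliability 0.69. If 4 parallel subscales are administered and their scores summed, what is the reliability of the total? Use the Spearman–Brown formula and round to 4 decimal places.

ρ_k = kρ / (1 + (k−1)ρ) = 4·0.69 / (1 + 3·0.69) = 2.760 / 3.070 = 0.8990.

0.8990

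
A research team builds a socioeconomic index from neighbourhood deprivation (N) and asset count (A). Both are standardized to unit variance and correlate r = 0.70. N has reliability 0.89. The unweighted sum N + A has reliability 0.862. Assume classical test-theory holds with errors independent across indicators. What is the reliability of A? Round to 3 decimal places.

Var(N+A) = 2 + 2·0.70 = 3.400.
True-score variance = ρ_N + ρ_A + 2·0.70, so 0.862 = (0.89 + ρ_A + 1.40) / 3.400.
ρ_A = 0.862·3.400 − 0.89 − 1.40 = 0.641.

0.641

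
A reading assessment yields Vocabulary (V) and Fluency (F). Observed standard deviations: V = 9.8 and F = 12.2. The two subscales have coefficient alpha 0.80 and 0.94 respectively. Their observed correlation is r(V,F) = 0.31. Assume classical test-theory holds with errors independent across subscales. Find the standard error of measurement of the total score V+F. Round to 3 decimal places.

5.305

Var(total) = 244.88 + 74.1272 = 319.007.
True-score variance = 216.742 + 74.1272 = 290.869, so reliability = 0.9118.
Error variance = 319.007 − 290.869 = 28.1384; SEM = √28.1384 = 5.305.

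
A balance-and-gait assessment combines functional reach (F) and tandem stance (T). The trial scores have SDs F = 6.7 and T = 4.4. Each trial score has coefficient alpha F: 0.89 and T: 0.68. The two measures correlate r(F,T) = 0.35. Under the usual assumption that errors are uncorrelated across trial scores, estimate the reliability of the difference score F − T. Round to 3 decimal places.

0.745

Var(F−T) = 6.7² + 4.4² − 2·6.7·4.4·0.35 = 64.25 − 20.636 = 43.614.
Because errors are independent across components, Cov(Tᵢ,Tⱼ) = Cov(Xᵢ,Xⱼ); the off-diagonal part of the true-score variance is the same as above.
True-score variance = [6.7²·0.89 + 4.4²·0.68] − 20.636 = 53.1169 − 20.636 = 32.4809.
Reliability = 32.4809 / 43.614 = 0.745.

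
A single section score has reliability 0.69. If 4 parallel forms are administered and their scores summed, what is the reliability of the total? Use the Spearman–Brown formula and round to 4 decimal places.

ρ_k = kρ / (1 + (k−1)ρ) = 4·0.69 / (1 + 3·0.69) = 2.760 / 3.070 = 0.8990.

0.8990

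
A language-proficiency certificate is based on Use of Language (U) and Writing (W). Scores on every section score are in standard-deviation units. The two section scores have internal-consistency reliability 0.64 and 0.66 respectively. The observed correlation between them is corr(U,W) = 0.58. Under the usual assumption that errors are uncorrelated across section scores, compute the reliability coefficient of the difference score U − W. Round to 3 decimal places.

0.167

Var(U−W) = 1 + 1 − 2·0.58 = 2 − 1.16 = 0.84.
Because errors are independent across components, Cov(Tᵢ,Tⱼ) = Cov(Xᵢ,Xⱼ); the off-diagonal part of the true-score variance is the same as above.
True-score variance = [0.64 + 0.66] − 1.16 = 1.3 − 1.16 = 0.14.
Reliability = 0.14 / 0.84 = 0.167.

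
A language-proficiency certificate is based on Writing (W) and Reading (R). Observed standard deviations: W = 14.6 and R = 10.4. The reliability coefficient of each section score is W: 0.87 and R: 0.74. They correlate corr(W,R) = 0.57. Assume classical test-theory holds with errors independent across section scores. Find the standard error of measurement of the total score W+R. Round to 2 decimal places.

Var(total) = 321.32 + 173.098 = 494.418.
True-score variance = 265.488 + 173.098 = 438.585, so reliability = 0.8871.
Error variance = 494.418 − 438.585 = 55.8324; SEM = √55.8324 = 7.47.

7.47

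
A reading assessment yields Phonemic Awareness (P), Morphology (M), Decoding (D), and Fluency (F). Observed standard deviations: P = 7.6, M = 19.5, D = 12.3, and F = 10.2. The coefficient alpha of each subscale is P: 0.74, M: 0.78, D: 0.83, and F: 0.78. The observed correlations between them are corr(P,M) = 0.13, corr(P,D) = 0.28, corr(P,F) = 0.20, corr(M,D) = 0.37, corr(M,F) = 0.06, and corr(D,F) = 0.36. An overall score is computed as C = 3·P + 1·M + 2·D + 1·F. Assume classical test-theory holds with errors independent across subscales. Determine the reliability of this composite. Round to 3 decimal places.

0.872

Var(C) = 3²·7.6² + 19.5² + 2²·12.3² + 10.2² + 2·[3·7.6·19.5·0.13 + 6·7.6·12.3·0.28 + 3·7.6·10.2·0.20 + 2·19.5·12.3·0.37 + 19.5·10.2·0.06 + 2·12.3·10.2·0.36] = 1609.29 + 1082.22 = 2691.51.
Because errors are independent across components, Cov(Tᵢ,Tⱼ) = Cov(Xᵢ,Xⱼ); the off-diagonal part of the true-score variance is the same as above.
True-score variance = [3²·7.6²·0.74 + 19.5²·0.78 + 2²·12.3²·0.83 + 10.2²·0.78] + 1082.22 = 1264.71 + 1082.22 = 2346.93.
Reliability = 2346.93 / 2691.51 = 0.872.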